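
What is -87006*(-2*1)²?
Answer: -348024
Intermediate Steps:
-87006*(-2*1)² = -87006*(-2)² = -87006*4 = -348024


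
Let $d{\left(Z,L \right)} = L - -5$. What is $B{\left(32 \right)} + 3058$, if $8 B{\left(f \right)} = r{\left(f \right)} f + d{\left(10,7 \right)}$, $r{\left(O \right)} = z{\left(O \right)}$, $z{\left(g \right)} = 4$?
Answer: $\frac{6151}{2} \approx 3075.5$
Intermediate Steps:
$d{\left(Z,L \right)} = 5 + L$ ($d{\left(Z,L \right)} = L + 5 = 5 + L$)
$r{\left(O \right)} = 4$
$B{\left(f \right)} = \frac{3}{2} + \frac{f}{2}$ ($B{\left(f \right)} = \frac{4 f + \left(5 + 7\right)}{8} = \frac{4 f + 12}{8} = \frac{12 + 4 f}{8} = \frac{3}{2} + \frac{f}{2}$)
$B{\left(32 \right)} + 3058 = \left(\frac{3}{2} + \frac{1}{2} \cdot 32\right) + 3058 = \left(\frac{3}{2} + 16\right) + 3058 = \frac{35}{2} + 3058 = \frac{6151}{2}$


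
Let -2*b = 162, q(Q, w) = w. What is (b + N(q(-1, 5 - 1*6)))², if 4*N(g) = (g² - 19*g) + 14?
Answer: 21025/4 ≈ 5256.3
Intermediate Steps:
b = -81 (b = -½*162 = -81)
N(g) = 7/2 - 19*g/4 + g²/4 (N(g) = ((g² - 19*g) + 14)/4 = (14 + g² - 19*g)/4 = 7/2 - 19*g/4 + g²/4)
(b + N(q(-1, 5 - 1*6)))² = (-81 + (7/2 - 19*(5 - 1*6)/4 + (5 - 1*6)²/4))² = (-81 + (7/2 - 19*(5 - 6)/4 + (5 - 6)²/4))² = (-81 + (7/2 - 19/4*(-1) + (¼)*(-1)²))² = (-81 + (7/2 + 19/4 + (¼)*1))² = (-81 + (7/2 + 19/4 + ¼))² = (-81 + 17/2)² = (-145/2)² = 21025/4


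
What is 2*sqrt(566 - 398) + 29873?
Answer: 29873 + 4*sqrt(42) ≈ 29899.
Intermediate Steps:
2*sqrt(566 - 398) + 29873 = 2*sqrt(168) + 29873 = 2*(2*sqrt(42)) + 29873 = 4*sqrt(42) + 29873 = 29873 + 4*sqrt(42)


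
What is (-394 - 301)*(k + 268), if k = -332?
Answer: 44480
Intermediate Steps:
(-394 - 301)*(k + 268) = (-394 - 301)*(-332 + 268) = -695*(-64) = 44480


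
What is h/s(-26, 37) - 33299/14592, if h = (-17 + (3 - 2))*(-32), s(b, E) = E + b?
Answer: 7104815/160512 ≈ 44.263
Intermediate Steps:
h = 512 (h = (-17 + 1)*(-32) = -16*(-32) = 512)
h/s(-26, 37) - 33299/14592 = 512/(37 - 26) - 33299/14592 = 512/11 - 33299*1/14592 = 512*(1/11) - 33299/14592 = 512/11 - 33299/14592 = 7104815/160512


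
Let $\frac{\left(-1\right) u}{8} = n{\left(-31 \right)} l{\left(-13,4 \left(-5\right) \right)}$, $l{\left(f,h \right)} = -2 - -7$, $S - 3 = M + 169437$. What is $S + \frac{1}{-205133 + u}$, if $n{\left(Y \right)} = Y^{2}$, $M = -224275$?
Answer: $- \frac{13356325456}{243573} \approx -54835.0$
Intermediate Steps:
$S = -54835$ ($S = 3 + \left(-224275 + 169437\right) = 3 - 54838 = -54835$)
$l{\left(f,h \right)} = 5$ ($l{\left(f,h \right)} = -2 + 7 = 5$)
$u = -38440$ ($u = - 8 \left(-31\right)^{2} \cdot 5 = - 8 \cdot 961 \cdot 5 = \left(-8\right) 4805 = -38440$)
$S + \frac{1}{-205133 + u} = -54835 + \frac{1}{-205133 - 38440} = -54835 + \frac{1}{-243573} = -54835 - \frac{1}{243573} = - \frac{13356325456}{243573}$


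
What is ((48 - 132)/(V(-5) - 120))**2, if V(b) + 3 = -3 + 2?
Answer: 441/961 ≈ 0.45890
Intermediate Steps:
V(b) = -4 (V(b) = -3 + (-3 + 2) = -3 - 1 = -4)
((48 - 132)/(V(-5) - 120))**2 = ((48 - 132)/(-4 - 120))**2 = (-84/(-124))**2 = (-84*(-1/124))**2 = (21/31)**2 = 441/961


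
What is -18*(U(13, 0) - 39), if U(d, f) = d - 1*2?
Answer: 504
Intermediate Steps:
U(d, f) = -2 + d (U(d, f) = d - 2 = -2 + d)
-18*(U(13, 0) - 39) = -18*((-2 + 13) - 39) = -18*(11 - 39) = -18*(-28) = 504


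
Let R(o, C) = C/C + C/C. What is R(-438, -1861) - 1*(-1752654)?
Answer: 1752656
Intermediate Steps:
R(o, C) = 2 (R(o, C) = 1 + 1 = 2)
R(-438, -1861) - 1*(-1752654) = 2 - 1*(-1752654) = 2 + 1752654 = 1752656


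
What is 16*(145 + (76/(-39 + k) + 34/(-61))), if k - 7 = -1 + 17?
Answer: 136340/61 ≈ 2235.1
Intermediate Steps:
k = 23 (k = 7 + (-1 + 17) = 7 + 16 = 23)
16*(145 + (76/(-39 + k) + 34/(-61))) = 16*(145 + (76/(-39 + 23) + 34/(-61))) = 16*(145 + (76/(-16) + 34*(-1/61))) = 16*(145 + (76*(-1/16) - 34/61)) = 16*(145 + (-19/4 - 34/61)) = 16*(145 - 1295/244) = 16*(34085/244) = 136340/61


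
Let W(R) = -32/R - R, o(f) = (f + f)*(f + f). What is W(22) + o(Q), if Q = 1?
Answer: -214/11 ≈ -19.455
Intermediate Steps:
o(f) = 4*f² (o(f) = (2*f)*(2*f) = 4*f²)
W(R) = -R - 32/R
W(22) + o(Q) = (-1*22 - 32/22) + 4*1² = (-22 - 32*1/22) + 4*1 = (-22 - 16/11) + 4 = -258/11 + 4 = -214/11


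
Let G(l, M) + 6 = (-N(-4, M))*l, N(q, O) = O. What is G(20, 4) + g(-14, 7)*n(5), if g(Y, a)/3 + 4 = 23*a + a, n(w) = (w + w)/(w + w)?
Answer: 406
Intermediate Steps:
n(w) = 1 (n(w) = (2*w)/((2*w)) = (2*w)*(1/(2*w)) = 1)
g(Y, a) = -12 + 72*a (g(Y, a) = -12 + 3*(23*a + a) = -12 + 3*(24*a) = -12 + 72*a)
G(l, M) = -6 - M*l (G(l, M) = -6 + (-M)*l = -6 - M*l)
G(20, 4) + g(-14, 7)*n(5) = (-6 - 1*4*20) + (-12 + 72*7)*1 = (-6 - 80) + (-12 + 504)*1 = -86 + 492*1 = -86 + 492 = 406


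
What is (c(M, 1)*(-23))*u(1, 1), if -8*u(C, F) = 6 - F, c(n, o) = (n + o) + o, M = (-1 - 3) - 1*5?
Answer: -805/8 ≈ -100.63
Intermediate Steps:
M = -9 (M = -4 - 5 = -9)
c(n, o) = n + 2*o
u(C, F) = -¾ + F/8 (u(C, F) = -(6 - F)/8 = -¾ + F/8)
(c(M, 1)*(-23))*u(1, 1) = ((-9 + 2*1)*(-23))*(-¾ + (⅛)*1) = ((-9 + 2)*(-23))*(-¾ + ⅛) = -7*(-23)*(-5/8) = 161*(-5/8) = -805/8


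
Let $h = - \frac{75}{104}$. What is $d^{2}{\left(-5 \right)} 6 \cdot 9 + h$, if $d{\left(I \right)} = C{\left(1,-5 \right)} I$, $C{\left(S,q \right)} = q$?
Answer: $\frac{3509925}{104} \approx 33749.0$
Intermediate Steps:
$d{\left(I \right)} = - 5 I$
$h = - \frac{75}{104}$ ($h = \left(-75\right) \frac{1}{104} = - \frac{75}{104} \approx -0.72115$)
$d^{2}{\left(-5 \right)} 6 \cdot 9 + h = \left(\left(-5\right) \left(-5\right)\right)^{2} \cdot 6 \cdot 9 - \frac{75}{104} = 25^{2} \cdot 54 - \frac{75}{104} = 625 \cdot 54 - \frac{75}{104} = 33750 - \frac{75}{104} = \frac{3509925}{104}$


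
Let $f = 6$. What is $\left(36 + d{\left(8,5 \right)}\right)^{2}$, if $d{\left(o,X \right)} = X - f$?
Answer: $1225$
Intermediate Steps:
$d{\left(o,X \right)} = -6 + X$ ($d{\left(o,X \right)} = X - 6 = -6 + X$)
$\left(36 + d{\left(8,5 \right)}\right)^{2} = \left(36 + \left(-6 + 5\right)\right)^{2} = \left(36 - 1\right)^{2} = 35^{2} = 1225$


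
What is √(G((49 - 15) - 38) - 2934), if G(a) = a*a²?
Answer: I*√2998 ≈ 54.754*I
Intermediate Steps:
G(a) = a³
√(G((49 - 15) - 38) - 2934) = √(((49 - 15) - 38)³ - 2934) = √((34 - 38)³ - 2934) = √((-4)³ - 2934) = √(-64 - 2934) = √(-2998) = I*√2998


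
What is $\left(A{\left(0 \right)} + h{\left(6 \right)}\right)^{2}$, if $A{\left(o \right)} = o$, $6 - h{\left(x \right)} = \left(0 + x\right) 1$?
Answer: $0$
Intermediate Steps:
$h{\left(x \right)} = 6 - x$ ($h{\left(x \right)} = 6 - \left(0 + x\right) 1 = 6 - x 1 = 6 - x$)
$\left(A{\left(0 \right)} + h{\left(6 \right)}\right)^{2} = \left(0 + \left(6 - 6\right)\right)^{2} = \left(0 + 0\right)^{2} = 0^{2} = 0$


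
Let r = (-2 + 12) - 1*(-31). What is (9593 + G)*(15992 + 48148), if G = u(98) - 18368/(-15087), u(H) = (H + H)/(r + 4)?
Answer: 9288348875044/15087 ≈ 6.1565e+8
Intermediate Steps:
r = 41 (r = 10 + 31 = 41)
u(H) = 2*H/45 (u(H) = (H + H)/(41 + 4) = (2*H)/45 = (2*H)*(1/45) = 2*H/45)
G = 1261204/226305 (G = (2/45)*98 - 18368/(-15087) = 196/45 - 18368*(-1/15087) = 196/45 + 18368/15087 = 1261204/226305 ≈ 5.5730)
(9593 + G)*(15992 + 48148) = (9593 + 1261204/226305)*(15992 + 48148) = (2172205069/226305)*64140 = 9288348875044/15087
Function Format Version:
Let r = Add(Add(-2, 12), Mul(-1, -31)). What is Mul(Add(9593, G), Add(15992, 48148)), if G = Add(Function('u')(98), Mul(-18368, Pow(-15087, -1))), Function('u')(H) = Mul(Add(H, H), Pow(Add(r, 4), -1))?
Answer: Rational(9288348875044, 15087) ≈ 6.1565e+8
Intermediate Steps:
r = 41 (r = Add(10, 31) = 41)
Function('u')(H) = Mul(Rational(2, 45), H) (Function('u')(H) = Mul(Add(H, H), Pow(Add(41, 4), -1)) = Mul(Mul(2, H), Pow(45, -1)) = Mul(Mul(2, H), Rational(1, 45)) = Mul(Rational(2, 45), H))
G = Rational(1261204, 226305) (G = Add(Mul(Rational(2, 45), 98), Mul(-18368, Pow(-15087, -1))) = Add(Rational(196, 45), Mul(-18368, Rational(-1, 15087))) = Add(Rational(196, 45), Rational(18368, 15087)) = Rational(1261204, 226305) ≈ 5.5730)
Mul(Add(9593, G), Add(15992, 48148)) = Mul(Add(9593, Rational(1261204, 226305)), Add(15992, 48148)) = Mul(Rational(2172205069, 226305), 64140) = Rational(9288348875044, 15087)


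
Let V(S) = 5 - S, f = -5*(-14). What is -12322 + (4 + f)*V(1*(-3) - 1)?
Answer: -11656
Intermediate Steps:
f = 70
-12322 + (4 + f)*V(1*(-3) - 1) = -12322 + (4 + 70)*(5 - (1*(-3) - 1)) = -12322 + 74*(5 - (-3 - 1)) = -12322 + 74*(5 - 1*(-4)) = -12322 + 74*(5 + 4) = -12322 + 74*9 = -12322 + 666 = -11656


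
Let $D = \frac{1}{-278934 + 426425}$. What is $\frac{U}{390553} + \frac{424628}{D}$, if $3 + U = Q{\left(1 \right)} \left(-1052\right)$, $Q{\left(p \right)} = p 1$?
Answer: $\frac{24459868986735389}{390553} \approx 6.2629 \cdot 10^{10}$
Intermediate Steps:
$Q{\left(p \right)} = p$
$U = -1055$ ($U = -3 + 1 \left(-1052\right) = -3 - 1052 = -1055$)
$D = \frac{1}{147491} \approx 6.7801 \cdot 10^{-6}$
$\frac{U}{390553} + \frac{424628}{D} = - \frac{1055}{390553} + 424628 \frac{1}{\frac{1}{147491}} = \left(-1055\right) \frac{1}{390553} + 424628 \cdot 147491 = - \frac{1055}{390553} + 62628808348 = \frac{24459868986735389}{390553}$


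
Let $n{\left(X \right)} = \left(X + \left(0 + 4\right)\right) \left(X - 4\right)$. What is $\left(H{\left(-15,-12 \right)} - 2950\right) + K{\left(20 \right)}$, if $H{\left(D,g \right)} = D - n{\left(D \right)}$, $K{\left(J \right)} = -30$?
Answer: $-3204$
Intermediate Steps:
$n{\left(X \right)} = \left(-4 + X\right) \left(4 + X\right)$ ($n{\left(X \right)} = \left(X + 4\right) \left(-4 + X\right) = \left(4 + X\right) \left(-4 + X\right) = \left(-4 + X\right) \left(4 + X\right)$)
$H{\left(D,g \right)} = 16 + D - D^{2}$ ($H{\left(D,g \right)} = D - \left(-16 + D^{2}\right) = 16 + D - D^{2}$)
$\left(H{\left(-15,-12 \right)} - 2950\right) + K{\left(20 \right)} = \left(\left(16 - 15 - \left(-15\right)^{2}\right) - 2950\right) - 30 = \left(\left(16 - 15 - 225\right) - 2950\right) - 30 = \left(-224 - 2950\right) - 30 = -3174 - 30 = -3204$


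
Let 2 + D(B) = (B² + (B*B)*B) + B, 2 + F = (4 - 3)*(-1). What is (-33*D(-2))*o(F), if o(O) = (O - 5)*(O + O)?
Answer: 12672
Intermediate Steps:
F = -3 (F = -2 + (4 - 3)*(-1) = -2 + 1*(-1) = -2 - 1 = -3)
o(O) = 2*O*(-5 + O) (o(O) = (-5 + O)*(2*O) = 2*O*(-5 + O))
D(B) = -2 + B + B² + B³ (D(B) = -2 + ((B² + (B*B)*B) + B) = -2 + ((B² + B²*B) + B) = -2 + ((B² + B³) + B) = -2 + (B + B² + B³) = -2 + B + B² + B³)
(-33*D(-2))*o(F) = (-33*(-2 - 2 + (-2)² + (-2)³))*(2*(-3)*(-5 - 3)) = (-33*(-2 - 2 + 4 - 8))*(2*(-3)*(-8)) = -33*(-8)*48 = 264*48 = 12672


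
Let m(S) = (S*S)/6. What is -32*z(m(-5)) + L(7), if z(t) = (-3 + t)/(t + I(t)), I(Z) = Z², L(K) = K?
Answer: 4081/775 ≈ 5.2658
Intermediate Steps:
m(S) = S²/6 (m(S) = S²*(⅙) = S²/6)
z(t) = (-3 + t)/(t + t²)
-32*z(m(-5)) + L(7) = -32*(-3 + (⅙)*(-5)²)/(((⅙)*(-5)²)*(1 + (⅙)*(-5)²)) + 7 = -32*(-3 + (⅙)*25)/(((⅙)*25)*(1 + (⅙)*25)) + 7 = -32*(-3 + 25/6)/(25/6*(1 + 25/6)) + 7 = -192*7/(25*31/6*6) + 7 = -192*6*7/(25*31*6) + 7 = -32*42/775 + 7 = -1344/775 + 7 = 4081/775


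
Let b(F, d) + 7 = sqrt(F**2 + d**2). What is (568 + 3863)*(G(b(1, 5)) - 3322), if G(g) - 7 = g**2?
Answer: -14356440 - 62034*sqrt(26) ≈ -1.4673e+7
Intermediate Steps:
b(F, d) = -7 + sqrt(F**2 + d**2)
G(g) = 7 + g**2
(568 + 3863)*(G(b(1, 5)) - 3322) = (568 + 3863)*((7 + (-7 + sqrt(1**2 + 5**2))**2) - 3322) = 4431*((7 + (-7 + sqrt(1 + 25))**2) - 3322) = 4431*((7 + (-7 + sqrt(26))**2) - 3322) = 4431*(-3315 + (-7 + sqrt(26))**2) = -14688765 + 4431*(-7 + sqrt(26))**2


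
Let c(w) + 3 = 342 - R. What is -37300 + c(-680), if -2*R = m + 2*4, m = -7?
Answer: -73921/2 ≈ -36961.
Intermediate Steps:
R = -1/2 (R = -(-7 + 2*4)/2 = -(-7 + 8)/2 = -1/2*1 = -1/2 ≈ -0.50000)
c(w) = 679/2 (c(w) = -3 + (342 - 1*(-1/2)) = -3 + (342 + 1/2) = -3 + 685/2 = 679/2)
-37300 + c(-680) = -37300 + 679/2 = -73921/2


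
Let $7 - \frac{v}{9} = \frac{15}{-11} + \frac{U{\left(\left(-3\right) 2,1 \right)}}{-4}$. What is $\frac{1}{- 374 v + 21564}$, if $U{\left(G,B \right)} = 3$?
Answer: $- \frac{2}{18225} \approx -0.00010974$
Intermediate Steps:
$v = \frac{3609}{44}$ ($v = 63 - 9 \left(\frac{15}{-11} + \frac{3}{-4}\right) = 63 - 9 \left(15 \left(- \frac{1}{11}\right) + 3 \left(- \frac{1}{4}\right)\right) = 63 - 9 \left(- \frac{15}{11} - \frac{3}{4}\right) = 63 - - \frac{837}{44} = 63 + \frac{837}{44} = \frac{3609}{44} \approx 82.023$)
$\frac{1}{- 374 v + 21564} = \frac{1}{\left(-374\right) \frac{3609}{44} + 21564} = \frac{1}{- \frac{61353}{2} + 21564} = \frac{1}{- \frac{18225}{2}} = - \frac{2}{18225}$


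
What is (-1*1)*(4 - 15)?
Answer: 11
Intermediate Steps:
(-1*1)*(4 - 15) = -1*(-11) = 11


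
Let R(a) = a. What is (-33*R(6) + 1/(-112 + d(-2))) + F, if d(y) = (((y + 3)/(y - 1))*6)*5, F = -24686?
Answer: -3035849/122 ≈ -24884.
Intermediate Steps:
d(y) = 30*(3 + y)/(-1 + y) (d(y) = (((3 + y)/(-1 + y))*6)*5 = (6*(3 + y)/(-1 + y))*5 = 30*(3 + y)/(-1 + y))
(-33*R(6) + 1/(-112 + d(-2))) + F = (-33*6 + 1/(-112 + 30*(3 - 2)/(-1 - 2))) - 24686 = (-198 + 1/(-112 + 30*1/(-3))) - 24686 = (-198 + 1/(-112 + 30*(-⅓)*1)) - 24686 = (-198 + 1/(-112 - 10)) - 24686 = (-198 + 1/(-122)) - 24686 = (-198 - 1/122) - 24686 = -24157/122 - 24686 = -3035849/122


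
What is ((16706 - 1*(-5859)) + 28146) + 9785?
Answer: 60496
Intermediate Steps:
((16706 - 1*(-5859)) + 28146) + 9785 = ((16706 + 5859) + 28146) + 9785 = (22565 + 28146) + 9785 = 50711 + 9785 = 60496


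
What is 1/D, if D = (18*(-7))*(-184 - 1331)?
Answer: 1/190890 ≈ 5.2386e-6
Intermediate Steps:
D = 190890 (D = -126*(-1515) = 190890)
1/D = 1/190890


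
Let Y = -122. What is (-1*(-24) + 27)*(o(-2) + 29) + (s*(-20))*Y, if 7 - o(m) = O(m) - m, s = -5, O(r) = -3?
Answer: -10313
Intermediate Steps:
o(m) = 10 + m (o(m) = 7 - (-3 - m) = 7 + (3 + m) = 10 + m)
(-1*(-24) + 27)*(o(-2) + 29) + (s*(-20))*Y = (-1*(-24) + 27)*((10 - 2) + 29) - 5*(-20)*(-122) = (24 + 27)*(8 + 29) + 100*(-122) = 51*37 - 12200 = 1887 - 12200 = -10313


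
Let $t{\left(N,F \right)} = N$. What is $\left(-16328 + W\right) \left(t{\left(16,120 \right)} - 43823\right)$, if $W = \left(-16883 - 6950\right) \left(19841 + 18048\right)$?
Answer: $39558810261055$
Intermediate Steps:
$W = -903008537$ ($W = \left(-23833\right) 37889 = -903008537$)
$\left(-16328 + W\right) \left(t{\left(16,120 \right)} - 43823\right) = \left(-16328 - 903008537\right) \left(16 - 43823\right) = \left(-903024865\right) \left(-43807\right) = 39558810261055$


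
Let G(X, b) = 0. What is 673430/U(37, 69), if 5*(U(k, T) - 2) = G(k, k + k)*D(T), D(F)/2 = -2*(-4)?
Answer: 336715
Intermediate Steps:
D(F) = 16 (D(F) = 2*(-2*(-4)) = 2*8 = 16)
U(k, T) = 2 (U(k, T) = 2 + (0*16)/5 = 2 + (⅕)*0 = 2 + 0 = 2)
673430/U(37, 69) = 673430/2 = 673430*(½) = 336715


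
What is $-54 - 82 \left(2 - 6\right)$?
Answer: $274$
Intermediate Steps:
$-54 - 82 \left(2 - 6\right) = -54 - -328 = -54 + 328 = 274$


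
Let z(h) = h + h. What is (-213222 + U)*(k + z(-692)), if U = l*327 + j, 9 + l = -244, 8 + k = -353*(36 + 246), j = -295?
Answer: 29902680624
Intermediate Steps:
k = -99554 (k = -8 - 353*(36 + 246) = -8 - 353*282 = -8 - 99546 = -99554)
l = -253 (l = -9 - 244 = -253)
z(h) = 2*h
U = -83026 (U = -253*327 - 295 = -82731 - 295 = -83026)
(-213222 + U)*(k + z(-692)) = (-213222 - 83026)*(-99554 + 2*(-692)) = -296248*(-99554 - 1384) = -296248*(-100938) = 29902680624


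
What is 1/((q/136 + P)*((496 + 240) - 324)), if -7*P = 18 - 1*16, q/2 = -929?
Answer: -119/683817 ≈ -0.00017402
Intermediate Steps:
q = -1858 (q = 2*(-929) = -1858)
P = -2/7 (P = -(18 - 1*16)/7 = -(18 - 16)/7 = -1/7*2 = -2/7 ≈ -0.28571)
1/((q/136 + P)*((496 + 240) - 324)) = 1/((-1858/136 - 2/7)*((496 + 240) - 324)) = 1/((-1858*1/136 - 2/7)*(736 - 324)) = 1/((-929/68 - 2/7)*412) = 1/(-6639/476*412) = 1/(-683817/119) = -119/683817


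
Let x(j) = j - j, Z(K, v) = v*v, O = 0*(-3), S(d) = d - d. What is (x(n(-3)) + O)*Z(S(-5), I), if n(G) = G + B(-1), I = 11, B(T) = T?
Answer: 0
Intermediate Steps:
S(d) = 0
O = 0
Z(K, v) = v**2
n(G) = -1 + G (n(G) = G - 1 = -1 + G)
x(j) = 0
(x(n(-3)) + O)*Z(S(-5), I) = (0 + 0)*11**2 = 0*121 = 0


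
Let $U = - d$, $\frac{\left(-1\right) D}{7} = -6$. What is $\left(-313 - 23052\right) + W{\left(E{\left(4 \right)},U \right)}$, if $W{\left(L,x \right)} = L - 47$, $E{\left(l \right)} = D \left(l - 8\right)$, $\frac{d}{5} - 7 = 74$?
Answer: $-23580$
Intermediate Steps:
$D = 42$ ($D = \left(-7\right) \left(-6\right) = 42$)
$d = 405$ ($d = 35 + 5 \cdot 74 = 35 + 370 = 405$)
$U = -405$ ($U = \left(-1\right) 405 = -405$)
$E{\left(l \right)} = -336 + 42 l$ ($E{\left(l \right)} = 42 \left(l - 8\right) = 42 \left(-8 + l\right) = -336 + 42 l$)
$W{\left(L,x \right)} = -47 + L$ ($W{\left(L,x \right)} = L - 47 = -47 + L$)
$\left(-313 - 23052\right) + W{\left(E{\left(4 \right)},U \right)} = \left(-313 - 23052\right) + \left(-47 + \left(-336 + 42 \cdot 4\right)\right) = -23365 + \left(-47 + \left(-336 + 168\right)\right) = -23365 - 215 = -23580$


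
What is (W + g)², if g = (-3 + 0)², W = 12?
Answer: 441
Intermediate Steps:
g = 9 (g = (-3)² = 9)
(W + g)² = (12 + 9)² = 21² = 441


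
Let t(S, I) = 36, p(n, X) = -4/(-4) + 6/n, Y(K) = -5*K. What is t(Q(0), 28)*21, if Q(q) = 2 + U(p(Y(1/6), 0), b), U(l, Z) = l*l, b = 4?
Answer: 756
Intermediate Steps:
p(n, X) = 1 + 6/n (p(n, X) = -4*(-¼) + 6/n = 1 + 6/n)
U(l, Z) = l²
Q(q) = 1011/25 (Q(q) = 2 + ((6 - 5/6)/((-5/6)))² = 2 + ((6 - 5*⅙)/((-5*⅙)))² = 2 + ((6 - ⅚)/(-⅚))² = 2 + (-6/5*31/6)² = 2 + (-31/5)² = 2 + 961/25 = 1011/25)
t(Q(0), 28)*21 = 36*21 = 756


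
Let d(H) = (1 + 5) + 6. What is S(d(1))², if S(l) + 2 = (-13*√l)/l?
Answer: 217/12 + 26*√3/3 ≈ 33.094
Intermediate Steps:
d(H) = 12 (d(H) = 6 + 6 = 12)
S(l) = -2 - 13/√l (S(l) = -2 + (-13*√l)/l = -2 - 13/√l)
S(d(1))² = (-2 - 13*√3/6)²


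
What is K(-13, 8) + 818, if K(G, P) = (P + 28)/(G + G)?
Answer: 10616/13 ≈ 816.62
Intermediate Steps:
K(G, P) = (28 + P)/(2*G) (K(G, P) = (28 + P)/((2*G)) = (28 + P)*(1/(2*G)) = (28 + P)/(2*G))
K(-13, 8) + 818 = (½)*(28 + 8)/(-13) + 818 = (½)*(-1/13)*36 + 818 = -18/13 + 818 = 10616/13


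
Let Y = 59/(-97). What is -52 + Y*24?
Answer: -6460/97 ≈ -66.598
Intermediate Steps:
Y = -59/97 (Y = 59*(-1/97) = -59/97 ≈ -0.60825)
-52 + Y*24 = -52 - 59/97*24 = -52 - 1416/97 = -6460/97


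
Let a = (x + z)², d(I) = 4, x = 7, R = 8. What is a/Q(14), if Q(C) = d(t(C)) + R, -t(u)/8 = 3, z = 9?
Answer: 64/3 ≈ 21.333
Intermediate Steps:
t(u) = -24 (t(u) = -8*3 = -24)
Q(C) = 12 (Q(C) = 4 + 8 = 12)
a = 256 (a = (7 + 9)² = 16² = 256)
a/Q(14) = 256/12 = 256*(1/12) = 64/3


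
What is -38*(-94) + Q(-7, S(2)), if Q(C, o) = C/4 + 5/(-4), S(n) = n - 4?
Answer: 3569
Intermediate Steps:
S(n) = -4 + n
Q(C, o) = -5/4 + C/4 (Q(C, o) = C*(¼) + 5*(-¼) = C/4 - 5/4 = -5/4 + C/4)
-38*(-94) + Q(-7, S(2)) = -38*(-94) + (-5/4 + (¼)*(-7)) = 3572 + (-5/4 - 7/4) = 3572 - 3 = 3569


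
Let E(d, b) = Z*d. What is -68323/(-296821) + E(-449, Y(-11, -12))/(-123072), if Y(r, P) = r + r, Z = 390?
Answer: 10064162261/6088392352 ≈ 1.6530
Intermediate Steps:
Y(r, P) = 2*r
E(d, b) = 390*d
-68323/(-296821) + E(-449, Y(-11, -12))/(-123072) = -68323/(-296821) + (390*(-449))/(-123072) = -68323*(-1/296821) - 175110*(-1/123072) = 68323/296821 + 29185/20512 = 10064162261/6088392352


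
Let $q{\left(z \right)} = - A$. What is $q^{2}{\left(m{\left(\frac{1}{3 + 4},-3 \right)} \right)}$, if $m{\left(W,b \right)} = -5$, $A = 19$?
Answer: $361$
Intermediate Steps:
$q{\left(z \right)} = -19$ ($q{\left(z \right)} = \left(-1\right) 19 = -19$)
$q^{2}{\left(m{\left(\frac{1}{3 + 4},-3 \right)} \right)} = \left(-19\right)^{2} = 361$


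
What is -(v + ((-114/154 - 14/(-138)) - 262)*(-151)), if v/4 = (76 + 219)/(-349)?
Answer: -73529915260/1854237 ≈ -39655.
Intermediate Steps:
v = -1180/349 (v = 4*((76 + 219)/(-349)) = 4*(295*(-1/349)) = 4*(-295/349) = -1180/349 ≈ -3.3811)
-(v + ((-114/154 - 14/(-138)) - 262)*(-151)) = -(-1180/349 + ((-114/154 - 14/(-138)) - 262)*(-151)) = -(-1180/349 + ((-114*1/154 - 14*(-1/138)) - 262)*(-151)) = -(-1180/349 + ((-57/77 + 7/69) - 262)*(-151)) = -(-1180/349 + (-3394/5313 - 262)*(-151)) = -(-1180/349 - 1395400/5313*(-151)) = -(-1180/349 + 210705400/5313) = -1*73529915260/1854237 = -73529915260/1854237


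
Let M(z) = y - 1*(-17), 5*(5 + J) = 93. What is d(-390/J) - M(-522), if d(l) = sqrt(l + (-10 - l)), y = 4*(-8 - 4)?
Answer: 31 + I*sqrt(10) ≈ 31.0 + 3.1623*I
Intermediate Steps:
J = 68/5 (J = -5 + (1/5)*93 = -5 + 93/5 = 68/5 ≈ 13.600)
y = -48 (y = 4*(-12) = -48)
d(l) = I*sqrt(10) (d(l) = sqrt(-10) = I*sqrt(10))
M(z) = -31 (M(z) = -48 - 1*(-17) = -48 + 17 = -31)
d(-390/J) - M(-522) = I*sqrt(10) - 1*(-31) = I*sqrt(10) + 31 = 31 + I*sqrt(10)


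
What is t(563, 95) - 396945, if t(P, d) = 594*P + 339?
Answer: -62184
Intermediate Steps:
t(P, d) = 339 + 594*P
t(563, 95) - 396945 = (339 + 594*563) - 396945 = (339 + 334422) - 396945 = 334761 - 396945 = -62184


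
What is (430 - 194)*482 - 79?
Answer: 113673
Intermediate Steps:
(430 - 194)*482 - 79 = 236*482 - 79 = 113752 - 79 = 113673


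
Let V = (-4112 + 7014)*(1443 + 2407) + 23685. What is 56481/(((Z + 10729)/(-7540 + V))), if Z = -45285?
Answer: -631957154445/34556 ≈ -1.8288e+7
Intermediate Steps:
V = 11196385 (V = 2902*3850 + 23685 = 11172700 + 23685 = 11196385)
56481/(((Z + 10729)/(-7540 + V))) = 56481/(((-45285 + 10729)/(-7540 + 11196385))) = 56481/((-34556/11188845)) = 56481/((-34556*1/11188845)) = 56481/(-34556/11188845) = 56481*(-11188845/34556) = -631957154445/34556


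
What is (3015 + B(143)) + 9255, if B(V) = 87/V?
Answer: 1754697/143 ≈ 12271.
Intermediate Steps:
(3015 + B(143)) + 9255 = (3015 + 87/143) + 9255 = 431232/143 + 9255 = 1754697/143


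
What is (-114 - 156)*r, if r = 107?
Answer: -28890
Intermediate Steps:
(-114 - 156)*r = (-114 - 156)*107 = -270*107 = -28890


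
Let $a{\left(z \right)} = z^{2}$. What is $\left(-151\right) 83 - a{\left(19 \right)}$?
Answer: $-12894$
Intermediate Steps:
$\left(-151\right) 83 - a{\left(19 \right)} = \left(-151\right) 83 - 19^{2} = -12533 - 361 = -12894$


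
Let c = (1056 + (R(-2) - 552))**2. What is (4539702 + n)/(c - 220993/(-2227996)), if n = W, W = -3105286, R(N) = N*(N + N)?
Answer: 3195873110336/584056004417 ≈ 5.4719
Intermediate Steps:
R(N) = 2*N**2 (R(N) = N*(2*N) = 2*N**2)
n = -3105286
c = 262144 (c = (1056 + (2*(-2)**2 - 552))**2 = (1056 + (2*4 - 552))**2 = (1056 + (8 - 552))**2 = (1056 - 544)**2 = 512**2 = 262144)
(4539702 + n)/(c - 220993/(-2227996)) = (4539702 - 3105286)/(262144 - 220993/(-2227996)) = 1434416/(262144 - 220993*(-1/2227996)) = 1434416/(262144 + 220993/2227996) = 1434416/(584056004417/2227996) = 1434416*(2227996/584056004417) = 3195873110336/584056004417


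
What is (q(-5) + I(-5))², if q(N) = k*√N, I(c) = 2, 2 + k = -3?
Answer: (2 - 5*I*√5)² ≈ -121.0 - 44.721*I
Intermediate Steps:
k = -5 (k = -2 - 3 = -5)
q(N) = -5*√N
(q(-5) + I(-5))² = (-5*I*√5 + 2)² = (2 - 5*I*√5)²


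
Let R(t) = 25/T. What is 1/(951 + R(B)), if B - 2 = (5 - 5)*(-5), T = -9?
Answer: 9/8534 ≈ 0.0010546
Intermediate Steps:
B = 2 (B = 2 + (5 - 5)*(-5) = 2 + 0*(-5) = 2 + 0 = 2)
R(t) = -25/9 (R(t) = 25/(-9) = 25*(-1/9) = -25/9)
1/(951 + R(B)) = 1/(951 - 25/9) = 1/(8534/9) = 9/8534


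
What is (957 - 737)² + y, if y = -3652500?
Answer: -3604100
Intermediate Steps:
(957 - 737)² + y = (957 - 737)² - 3652500 = 220² - 3652500 = 48400 - 3652500 = -3604100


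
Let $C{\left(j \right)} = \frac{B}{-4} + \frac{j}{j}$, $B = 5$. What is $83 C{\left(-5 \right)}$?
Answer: $- \frac{83}{4} \approx -20.75$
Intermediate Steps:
$C{\left(j \right)} = - \frac{1}{4}$ ($C{\left(j \right)} = \frac{5}{-4} + \frac{j}{j} = 5 \left(- \frac{1}{4}\right) + 1 = - \frac{5}{4} + 1 = - \frac{1}{4}$)
$83 C{\left(-5 \right)} = 83 \left(- \frac{1}{4}\right) = - \frac{83}{4}$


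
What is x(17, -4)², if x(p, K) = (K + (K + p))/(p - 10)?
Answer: 81/49 ≈ 1.6531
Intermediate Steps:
x(p, K) = (p + 2*K)/(-10 + p)
x(17, -4)² = ((17 + 2*(-4))/(-10 + 17))² = ((17 - 8)/7)² = ((⅐)*9)² = (9/7)² = 81/49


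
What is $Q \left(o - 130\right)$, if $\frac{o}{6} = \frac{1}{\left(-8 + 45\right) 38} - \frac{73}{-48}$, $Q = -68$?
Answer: $\frac{11556209}{1406} \approx 8219.2$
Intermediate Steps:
$o = \frac{51343}{5624}$ ($o = 6 \left(\frac{1}{\left(-8 + 45\right) 38} - \frac{73}{-48}\right) = 6 \left(\frac{1}{37} \cdot \frac{1}{38} - - \frac{73}{48}\right) = 6 \left(\frac{1}{37} \cdot \frac{1}{38} + \frac{73}{48}\right) = 6 \left(\frac{1}{1406} + \frac{73}{48}\right) = 6 \cdot \frac{51343}{33744} = \frac{51343}{5624} \approx 9.1293$)
$Q \left(o - 130\right) = - 68 \left(\frac{51343}{5624} - 130\right) = \left(-68\right) \left(- \frac{679777}{5624}\right) = \frac{11556209}{1406}$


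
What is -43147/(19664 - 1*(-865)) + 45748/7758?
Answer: 11193079/2949333 ≈ 3.7951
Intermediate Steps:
-43147/(19664 - 1*(-865)) + 45748/7758 = -43147/(19664 + 865) + 45748*(1/7758) = -43147/20529 + 22874/3879 = 11193079/2949333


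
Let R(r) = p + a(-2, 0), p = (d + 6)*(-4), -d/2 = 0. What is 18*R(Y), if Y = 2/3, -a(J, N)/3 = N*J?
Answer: -432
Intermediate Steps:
a(J, N) = -3*J*N (a(J, N) = -3*N*J = -3*J*N)
d = 0 (d = -2*0 = 0)
Y = ⅔ (Y = 2*(⅓) = ⅔ ≈ 0.66667)
p = -24 (p = (0 + 6)*(-4) = 6*(-4) = -24)
R(r) = -24 (R(r) = -24 - 3*(-2)*0 = -24 + 0 = -24)
18*R(Y) = 18*(-24) = -432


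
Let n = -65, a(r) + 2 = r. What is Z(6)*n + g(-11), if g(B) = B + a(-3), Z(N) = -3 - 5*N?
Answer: 2129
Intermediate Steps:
a(r) = -2 + r
g(B) = -5 + B (g(B) = B + (-2 - 3) = B - 5 = -5 + B)
Z(6)*n + g(-11) = (-3 - 5*6)*(-65) + (-5 - 11) = (-3 - 30)*(-65) - 16 = -33*(-65) - 16 = 2145 - 16 = 2129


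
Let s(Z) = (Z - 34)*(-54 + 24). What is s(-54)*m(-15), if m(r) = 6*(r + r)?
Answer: -475200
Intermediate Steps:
s(Z) = 1020 - 30*Z (s(Z) = (-34 + Z)*(-30) = 1020 - 30*Z)
m(r) = 12*r (m(r) = 6*(2*r) = 12*r)
s(-54)*m(-15) = (1020 - 30*(-54))*(12*(-15)) = (1020 + 1620)*(-180) = 2640*(-180) = -475200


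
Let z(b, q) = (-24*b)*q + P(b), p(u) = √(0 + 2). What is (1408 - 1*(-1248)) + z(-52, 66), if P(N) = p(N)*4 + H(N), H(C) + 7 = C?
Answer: 84965 + 4*√2 ≈ 84971.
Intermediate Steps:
p(u) = √2
H(C) = -7 + C
P(N) = -7 + N + 4*√2 (P(N) = √2*4 + (-7 + N) = 4*√2 + (-7 + N) = -7 + N + 4*√2)
z(b, q) = -7 + b + 4*√2 - 24*b*q (z(b, q) = (-24*b)*q + (-7 + b + 4*√2) = -24*b*q + (-7 + b + 4*√2) = -7 + b + 4*√2 - 24*b*q)
(1408 - 1*(-1248)) + z(-52, 66) = (1408 - 1*(-1248)) + (-7 - 52 + 4*√2 - 24*(-52)*66) = (1408 + 1248) + (-7 - 52 + 4*√2 + 82368) = 2656 + (82309 + 4*√2) = 84965 + 4*√2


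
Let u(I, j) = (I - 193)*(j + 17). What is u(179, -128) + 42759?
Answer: 44313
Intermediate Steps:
u(I, j) = (-193 + I)*(17 + j)
u(179, -128) + 42759 = (-3281 - 193*(-128) + 17*179 + 179*(-128)) + 42759 = (-3281 + 24704 + 3043 - 22912) + 42759 = 1554 + 42759 = 44313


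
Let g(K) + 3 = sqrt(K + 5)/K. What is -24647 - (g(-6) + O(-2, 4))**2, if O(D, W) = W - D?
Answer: -887615/36 + I ≈ -24656.0 + 1.0*I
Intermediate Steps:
g(K) = -3 + sqrt(5 + K)/K (g(K) = -3 + sqrt(K + 5)/K = -3 + sqrt(5 + K)/K)
-24647 - (g(-6) + O(-2, 4))**2 = -24647 - ((-3 + sqrt(5 - 6)/(-6)) + (4 - 1*(-2)))**2 = -24647 - ((-3 - I/6) + (4 + 2))**2 = -24647 - ((-3 - I/6) + 6)**2 = -24647 - (3 - I/6)**2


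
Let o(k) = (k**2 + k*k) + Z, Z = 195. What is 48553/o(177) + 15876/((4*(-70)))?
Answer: -35152121/628530 ≈ -55.927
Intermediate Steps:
o(k) = 195 + 2*k**2 (o(k) = (k**2 + k*k) + 195 = (k**2 + k**2) + 195 = 2*k**2 + 195 = 195 + 2*k**2)
48553/o(177) + 15876/((4*(-70))) = 48553/(195 + 2*177**2) + 15876/((4*(-70))) = 48553/(195 + 2*31329) + 15876/(-280) = 48553/(195 + 62658) + 15876*(-1/280) = 48553/62853 - 567/10 = -35152121/628530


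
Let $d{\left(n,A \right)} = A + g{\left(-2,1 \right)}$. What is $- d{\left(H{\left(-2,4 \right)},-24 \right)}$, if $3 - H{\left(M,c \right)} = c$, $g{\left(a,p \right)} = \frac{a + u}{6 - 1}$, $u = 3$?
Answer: $\frac{119}{5} \approx 23.8$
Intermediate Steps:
$g{\left(a,p \right)} = \frac{3}{5} + \frac{a}{5}$ ($g{\left(a,p \right)} = \frac{a + 3}{6 - 1} = \frac{3 + a}{5} = \left(3 + a\right) \frac{1}{5} = \frac{3}{5} + \frac{a}{5}$)
$H{\left(M,c \right)} = 3 - c$
$d{\left(n,A \right)} = \frac{1}{5} + A$ ($d{\left(n,A \right)} = A + \left(\frac{3}{5} + \frac{1}{5} \left(-2\right)\right) = A + \left(\frac{3}{5} - \frac{2}{5}\right) = A + \frac{1}{5} = \frac{1}{5} + A$)
$- d{\left(H{\left(-2,4 \right)},-24 \right)} = - (\frac{1}{5} - 24) = \left(-1\right) \left(- \frac{119}{5}\right) = \frac{119}{5}$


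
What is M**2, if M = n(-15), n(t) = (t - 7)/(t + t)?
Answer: 121/225 ≈ 0.53778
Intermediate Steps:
n(t) = (-7 + t)/(2*t) (n(t) = (-7 + t)/((2*t)) = (-7 + t)*(1/(2*t)) = (-7 + t)/(2*t))
M = 11/15 (M = (1/2)*(-7 - 15)/(-15) = (1/2)*(-1/15)*(-22) = 11/15 ≈ 0.73333)
M**2 = (11/15)**2 = 121/225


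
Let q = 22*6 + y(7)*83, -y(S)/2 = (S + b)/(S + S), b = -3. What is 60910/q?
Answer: 213185/296 ≈ 720.22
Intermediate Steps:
y(S) = -(-3 + S)/S (y(S) = -2*(S - 3)/(S + S) = -2*(-3 + S)/(2*S) = -2*(-3 + S)*1/(2*S) = -(-3 + S)/S)
q = 592/7 (q = 22*6 + ((3 - 1*7)/7)*83 = 132 + ((3 - 7)/7)*83 = 132 + ((1/7)*(-4))*83 = 132 - 4/7*83 = 132 - 332/7 = 592/7 ≈ 84.571)
60910/q = 60910/(592/7) = 60910*(7/592) = 213185/296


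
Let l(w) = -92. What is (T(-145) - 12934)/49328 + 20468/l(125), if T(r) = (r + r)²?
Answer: -125387279/567272 ≈ -221.04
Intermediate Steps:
T(r) = 4*r² (T(r) = (2*r)² = 4*r²)
(T(-145) - 12934)/49328 + 20468/l(125) = (4*(-145)² - 12934)/49328 + 20468/(-92) = (4*21025 - 12934)*(1/49328) + 20468*(-1/92) = (84100 - 12934)*(1/49328) - 5117/23 = 71166*(1/49328) - 5117/23 = 35583/24664 - 5117/23 = -125387279/567272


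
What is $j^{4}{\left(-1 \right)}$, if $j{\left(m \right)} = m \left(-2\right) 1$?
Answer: $16$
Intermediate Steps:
$j{\left(m \right)} = - 2 m$ ($j{\left(m \right)} = - 2 m 1 = - 2 m$)
$j^{4}{\left(-1 \right)} = \left(\left(-2\right) \left(-1\right)\right)^{4} = 2^{4} = 16$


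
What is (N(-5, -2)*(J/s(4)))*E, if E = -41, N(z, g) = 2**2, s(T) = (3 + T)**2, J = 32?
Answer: -5248/49 ≈ -107.10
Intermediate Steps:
N(z, g) = 4
(N(-5, -2)*(J/s(4)))*E = (4*(32/((3 + 4)**2)))*(-41) = (4*(32/(7**2)))*(-41) = (4*(32/49))*(-41) = (128/49)*(-41) = -5248/49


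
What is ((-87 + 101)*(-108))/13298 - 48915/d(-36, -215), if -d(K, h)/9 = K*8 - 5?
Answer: -36358823/1948157 ≈ -18.663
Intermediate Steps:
d(K, h) = 45 - 72*K (d(K, h) = -9*(K*8 - 5) = -9*(8*K - 5) = -9*(-5 + 8*K) = 45 - 72*K)
((-87 + 101)*(-108))/13298 - 48915/d(-36, -215) = ((-87 + 101)*(-108))/13298 - 48915/(45 - 72*(-36)) = (14*(-108))*(1/13298) - 48915/(45 + 2592) = -1512*1/13298 - 48915/2637 = -756/6649 - 48915*1/2637 = -756/6649 - 5435/293 = -36358823/1948157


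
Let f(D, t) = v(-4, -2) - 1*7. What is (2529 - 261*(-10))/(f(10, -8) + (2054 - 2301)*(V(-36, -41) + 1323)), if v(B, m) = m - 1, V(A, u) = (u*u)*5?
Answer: -1713/800942 ≈ -0.0021387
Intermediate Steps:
V(A, u) = 5*u² (V(A, u) = u²*5 = 5*u²)
v(B, m) = -1 + m
f(D, t) = -10 (f(D, t) = (-1 - 2) - 1*7 = -3 - 7 = -10)
(2529 - 261*(-10))/(f(10, -8) + (2054 - 2301)*(V(-36, -41) + 1323)) = (2529 - 261*(-10))/(-10 + (2054 - 2301)*(5*(-41)² + 1323)) = (2529 + 2610)/(-10 - 247*(5*1681 + 1323)) = 5139/(-10 - 247*(8405 + 1323)) = 5139/(-10 - 247*9728) = 5139/(-10 - 2402816) = 5139/(-2402826) = 5139*(-1/2402826) = -1713/800942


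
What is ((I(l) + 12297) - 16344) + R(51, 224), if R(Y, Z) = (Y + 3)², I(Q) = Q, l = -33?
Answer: -1164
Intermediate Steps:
R(Y, Z) = (3 + Y)²
((I(l) + 12297) - 16344) + R(51, 224) = ((-33 + 12297) - 16344) + (3 + 51)² = (12264 - 16344) + 54² = -4080 + 2916 = -1164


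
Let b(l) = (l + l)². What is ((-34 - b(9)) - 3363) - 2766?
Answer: -6487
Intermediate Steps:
b(l) = 4*l² (b(l) = (2*l)² = 4*l²)
((-34 - b(9)) - 3363) - 2766 = ((-34 - 4*9²) - 3363) - 2766 = ((-34 - 4*81) - 3363) - 2766 = ((-34 - 1*324) - 3363) - 2766 = ((-34 - 324) - 3363) - 2766 = (-358 - 3363) - 2766 = -3721 - 2766 = -6487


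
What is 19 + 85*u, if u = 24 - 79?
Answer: -4656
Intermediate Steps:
u = -55
19 + 85*u = 19 + 85*(-55) = 19 - 4675 = -4656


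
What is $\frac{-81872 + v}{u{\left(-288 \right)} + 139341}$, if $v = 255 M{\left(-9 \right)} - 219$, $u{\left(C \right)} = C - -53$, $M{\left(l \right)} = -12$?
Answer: $- \frac{7741}{12646} \approx -0.61213$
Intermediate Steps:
$u{\left(C \right)} = 53 + C$ ($u{\left(C \right)} = C + 53 = 53 + C$)
$v = -3279$ ($v = 255 \left(-12\right) - 219 = -3060 - 219 = -3279$)
$\frac{-81872 + v}{u{\left(-288 \right)} + 139341} = \frac{-81872 - 3279}{\left(53 - 288\right) + 139341} = - \frac{85151}{-235 + 139341} = - \frac{85151}{139106} = \left(-85151\right) \frac{1}{139106} = - \frac{7741}{12646}$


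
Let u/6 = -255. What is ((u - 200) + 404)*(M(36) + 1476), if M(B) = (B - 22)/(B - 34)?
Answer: -1966458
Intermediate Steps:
u = -1530 (u = 6*(-255) = -1530)
M(B) = (-22 + B)/(-34 + B)
((u - 200) + 404)*(M(36) + 1476) = ((-1530 - 200) + 404)*((-22 + 36)/(-34 + 36) + 1476) = (-1730 + 404)*(14/2 + 1476) = -1326*((½)*14 + 1476) = -1326*(7 + 1476) = -1326*1483 = -1966458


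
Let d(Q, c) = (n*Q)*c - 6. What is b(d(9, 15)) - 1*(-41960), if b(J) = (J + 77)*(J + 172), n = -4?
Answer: 217366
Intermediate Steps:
d(Q, c) = -6 - 4*Q*c (d(Q, c) = (-4*Q)*c - 6 = -4*Q*c - 6 = -6 - 4*Q*c)
b(J) = (77 + J)*(172 + J)
b(d(9, 15)) - 1*(-41960) = (13244 + (-6 - 4*9*15)² + 249*(-6 - 4*9*15)) - 1*(-41960) = (13244 + (-6 - 540)² + 249*(-6 - 540)) + 41960 = (13244 + (-546)² + 249*(-546)) + 41960 = (13244 + 298116 - 135954) + 41960 = 175406 + 41960 = 217366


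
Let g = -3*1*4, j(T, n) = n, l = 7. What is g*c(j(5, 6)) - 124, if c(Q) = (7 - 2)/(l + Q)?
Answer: -1672/13 ≈ -128.62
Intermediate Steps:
c(Q) = 5/(7 + Q) (c(Q) = (7 - 2)/(7 + Q) = 5/(7 + Q))
g = -12 (g = -3*4 = -12)
g*c(j(5, 6)) - 124 = -60/(7 + 6) - 124 = -60/13 - 124 = -1672/13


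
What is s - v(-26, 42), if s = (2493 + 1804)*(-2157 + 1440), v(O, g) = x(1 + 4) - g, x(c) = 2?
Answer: -3080909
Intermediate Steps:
v(O, g) = 2 - g
s = -3080949 (s = 4297*(-717) = -3080949)
s - v(-26, 42) = -3080949 - (2 - 1*42) = -3080949 - (2 - 42) = -3080949 - 1*(-40) = -3080949 + 40 = -3080909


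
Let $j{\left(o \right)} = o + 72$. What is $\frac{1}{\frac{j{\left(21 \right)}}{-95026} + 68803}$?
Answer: $\frac{95026}{6538073785} \approx 1.4534 \cdot 10^{-5}$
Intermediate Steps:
$j{\left(o \right)} = 72 + o$
$\frac{1}{\frac{j{\left(21 \right)}}{-95026} + 68803} = \frac{1}{\frac{72 + 21}{-95026} + 68803} = \frac{1}{93 \left(- \frac{1}{95026}\right) + 68803} = \frac{1}{- \frac{93}{95026} + 68803} = \frac{1}{\frac{6538073785}{95026}} = \frac{95026}{6538073785}$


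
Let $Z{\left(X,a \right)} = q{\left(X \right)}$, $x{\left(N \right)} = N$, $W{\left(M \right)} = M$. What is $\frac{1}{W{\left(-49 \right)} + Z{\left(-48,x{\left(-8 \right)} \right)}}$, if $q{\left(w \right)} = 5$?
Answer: $- \frac{1}{44} \approx -0.022727$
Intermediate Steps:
$Z{\left(X,a \right)} = 5$
$\frac{1}{W{\left(-49 \right)} + Z{\left(-48,x{\left(-8 \right)} \right)}} = \frac{1}{-49 + 5} = \frac{1}{-44} = - \frac{1}{44}$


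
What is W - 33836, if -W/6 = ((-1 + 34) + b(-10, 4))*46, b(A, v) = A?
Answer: -40184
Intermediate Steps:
W = -6348 (W = -6*((-1 + 34) - 10)*46 = -6*(33 - 10)*46 = -138*46 = -6*1058 = -6348)
W - 33836 = -6348 - 33836 = -40184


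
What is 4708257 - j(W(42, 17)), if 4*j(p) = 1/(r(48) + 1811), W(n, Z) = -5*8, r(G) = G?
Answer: 35010599051/7436 ≈ 4.7083e+6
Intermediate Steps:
W(n, Z) = -40
j(p) = 1/7436 (j(p) = 1/(4*(48 + 1811)) = (¼)/1859 = (¼)*(1/1859) = 1/7436)
4708257 - j(W(42, 17)) = 4708257 - 1*1/7436 = 4708257 - 1/7436 = 35010599051/7436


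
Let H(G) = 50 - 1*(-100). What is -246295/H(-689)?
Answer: -49259/30 ≈ -1642.0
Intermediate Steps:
H(G) = 150 (H(G) = 50 + 100 = 150)
-246295/H(-689) = -246295/150 = -246295*1/150 = -49259/30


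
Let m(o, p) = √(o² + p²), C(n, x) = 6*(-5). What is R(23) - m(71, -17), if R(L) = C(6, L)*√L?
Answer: -√5330 - 30*√23 ≈ -216.88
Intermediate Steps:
C(n, x) = -30
R(L) = -30*√L
R(23) - m(71, -17) = -30*√23 - √(71² + (-17)²) = -30*√23 - √(5041 + 289) = -30*√23 - √5330 = -√5330 - 30*√23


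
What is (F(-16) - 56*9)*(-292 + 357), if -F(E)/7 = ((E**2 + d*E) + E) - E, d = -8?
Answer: -207480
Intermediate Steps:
F(E) = -7*E**2 + 56*E (F(E) = -7*(((E**2 - 8*E) + E) - E) = -7*((E**2 - 7*E) - E) = -7*(E**2 - 8*E) = -7*E**2 + 56*E)
(F(-16) - 56*9)*(-292 + 357) = (7*(-16)*(8 - 1*(-16)) - 56*9)*(-292 + 357) = (7*(-16)*(8 + 16) - 504)*65 = (7*(-16)*24 - 504)*65 = (-2688 - 504)*65 = -3192*65 = -207480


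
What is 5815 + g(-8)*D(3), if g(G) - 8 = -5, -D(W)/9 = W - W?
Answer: 5815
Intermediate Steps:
D(W) = 0 (D(W) = -9*(W - W) = -9*0 = 0)
g(G) = 3 (g(G) = 8 - 5 = 3)
5815 + g(-8)*D(3) = 5815 + 3*0 = 5815 + 0 = 5815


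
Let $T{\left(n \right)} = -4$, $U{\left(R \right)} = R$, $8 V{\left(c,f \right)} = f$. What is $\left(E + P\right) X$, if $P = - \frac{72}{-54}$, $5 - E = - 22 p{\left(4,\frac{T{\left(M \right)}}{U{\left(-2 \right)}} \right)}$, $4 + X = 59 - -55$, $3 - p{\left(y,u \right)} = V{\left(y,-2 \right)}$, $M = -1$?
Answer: $\frac{25685}{3} \approx 8561.7$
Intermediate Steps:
$V{\left(c,f \right)} = \frac{f}{8}$
$p{\left(y,u \right)} = \frac{13}{4}$ ($p{\left(y,u \right)} = 3 - \frac{1}{8} \left(-2\right) = 3 - - \frac{1}{4} = 3 + \frac{1}{4} = \frac{13}{4}$)
$X = 110$ ($X = -4 + \left(59 - -55\right) = -4 + \left(59 + 55\right) = -4 + 114 = 110$)
$E = \frac{153}{2}$ ($E = 5 - \left(-22\right) \frac{13}{4} = 5 - - \frac{143}{2} = 5 + \frac{143}{2} = \frac{153}{2} \approx 76.5$)
$P = \frac{4}{3}$ ($P = \left(-72\right) \left(- \frac{1}{54}\right) = \frac{4}{3} \approx 1.3333$)
$\left(E + P\right) X = \left(\frac{153}{2} + \frac{4}{3}\right) 110 = \frac{467}{6} \cdot 110 = \frac{25685}{3}$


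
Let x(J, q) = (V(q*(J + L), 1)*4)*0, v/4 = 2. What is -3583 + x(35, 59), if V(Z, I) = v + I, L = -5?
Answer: -3583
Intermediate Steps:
v = 8 (v = 4*2 = 8)
V(Z, I) = 8 + I
x(J, q) = 0 (x(J, q) = ((8 + 1)*4)*0 = (9*4)*0 = 36*0 = 0)
-3583 + x(35, 59) = -3583 + 0 = -3583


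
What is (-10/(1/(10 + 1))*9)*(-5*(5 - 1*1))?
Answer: 19800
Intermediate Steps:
(-10/(1/(10 + 1))*9)*(-5*(5 - 1*1)) = (-10/(1/11)*9)*(-5*(5 - 1)) = (-10/1/11*9)*(-5*4) = (-10*11*9)*(-20) = -110*9*(-20) = -990*(-20) = 19800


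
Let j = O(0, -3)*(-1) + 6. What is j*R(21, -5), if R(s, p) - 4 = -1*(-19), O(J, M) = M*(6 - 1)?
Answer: 483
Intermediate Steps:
O(J, M) = 5*M (O(J, M) = M*5 = 5*M)
R(s, p) = 23 (R(s, p) = 4 - 1*(-19) = 4 + 19 = 23)
j = 21 (j = (5*(-3))*(-1) + 6 = -15*(-1) + 6 = 15 + 6 = 21)
j*R(21, -5) = 21*23 = 483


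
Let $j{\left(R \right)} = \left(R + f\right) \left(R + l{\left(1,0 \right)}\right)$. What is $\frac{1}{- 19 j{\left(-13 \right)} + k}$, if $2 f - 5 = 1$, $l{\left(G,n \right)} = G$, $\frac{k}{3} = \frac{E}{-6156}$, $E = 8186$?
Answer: $- \frac{1026}{2343373} \approx -0.00043783$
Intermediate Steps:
$k = - \frac{4093}{1026}$ ($k = 3 \frac{8186}{-6156} = 3 \cdot 8186 \left(- \frac{1}{6156}\right) = 3 \left(- \frac{4093}{3078}\right) = - \frac{4093}{1026} \approx -3.9893$)
$f = 3$ ($f = \frac{5}{2} + \frac{1}{2} \cdot 1 = \frac{5}{2} + \frac{1}{2} = 3$)
$j{\left(R \right)} = \left(1 + R\right) \left(3 + R\right)$ ($j{\left(R \right)} = \left(R + 3\right) \left(R + 1\right) = \left(3 + R\right) \left(1 + R\right) = \left(1 + R\right) \left(3 + R\right)$)
$\frac{1}{- 19 j{\left(-13 \right)} + k} = \frac{1}{- 19 \left(3 + \left(-13\right)^{2} + 4 \left(-13\right)\right) - \frac{4093}{1026}} = \frac{1}{- 19 \left(3 + 169 - 52\right) - \frac{4093}{1026}} = \frac{1}{\left(-19\right) 120 - \frac{4093}{1026}} = \frac{1}{-2280 - \frac{4093}{1026}} = \frac{1}{- \frac{2343373}{1026}} = - \frac{1026}{2343373}$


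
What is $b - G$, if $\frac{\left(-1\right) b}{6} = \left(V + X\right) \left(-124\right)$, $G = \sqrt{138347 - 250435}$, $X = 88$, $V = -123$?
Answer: $-26040 - 2 i \sqrt{28022} \approx -26040.0 - 334.8 i$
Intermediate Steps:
$G = 2 i \sqrt{28022}$ ($G = \sqrt{-112088} = 2 i \sqrt{28022} \approx 334.8 i$)
$b = -26040$ ($b = - 6 \left(-123 + 88\right) \left(-124\right) = - 6 \left(\left(-35\right) \left(-124\right)\right) = \left(-6\right) 4340 = -26040$)
$b - G = -26040 - 2 i \sqrt{28022}$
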